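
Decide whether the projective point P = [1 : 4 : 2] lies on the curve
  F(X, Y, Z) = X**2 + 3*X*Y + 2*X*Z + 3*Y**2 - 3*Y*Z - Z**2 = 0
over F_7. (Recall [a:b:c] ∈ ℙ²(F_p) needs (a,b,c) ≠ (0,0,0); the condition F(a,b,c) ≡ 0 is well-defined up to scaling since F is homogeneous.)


F(1,4,2) ≡ 2 (mod 7); P is NOT on the curve.

Evaluate F(1, 4, 2) term-by-term (mod 7).
  X**2 ↦ 1·1·1·1 = 1
  3*X*Y ↦ 3·1·4·1 = 12
  2*X*Z ↦ 2·1·1·2 = 4
  3*Y**2 ↦ 3·1·16·1 = 48
  -3*Y*Z ↦ -3·1·4·2 = -24
  -Z**2 ↦ -1·1·1·4 = -4
Sum: F(1, 4, 2) = (1) + (12) + (4) + (48) + (-24) + (-4) = 37.
Reducing mod 7: 37 ≡ 2 (mod 7).
Since F(a, b, c) ≡ 2 ≠ 0 (mod 7), P does NOT lie on the curve.


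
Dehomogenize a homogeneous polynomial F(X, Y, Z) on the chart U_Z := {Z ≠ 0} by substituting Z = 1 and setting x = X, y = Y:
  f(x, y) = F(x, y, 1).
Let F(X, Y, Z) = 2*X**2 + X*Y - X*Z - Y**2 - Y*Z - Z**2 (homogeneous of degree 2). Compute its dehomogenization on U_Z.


f(x, y) = 2*x**2 + x*y - x - y**2 - y - 1

On U_Z we set Z = 1. Each monomial c·X^i·Y^j·Z^k in F becomes c·x^i·y^j·1^k = c·x^i·y^j.
Substituting Z = 1: F(X, Y, 1) = 2*x**2 + x*y - x - y**2 - y - 1.
Note: deg(f) ≤ deg(F) = 2; strict inequality happens when F is divisible by Z (lost terms).


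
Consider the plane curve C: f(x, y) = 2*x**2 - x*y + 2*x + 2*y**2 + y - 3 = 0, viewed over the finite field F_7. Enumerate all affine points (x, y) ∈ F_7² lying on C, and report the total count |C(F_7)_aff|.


Affine F_7-points: {(0, 1), (0, 2), (3, 0), (3, 1), (4, 6), (5, 3), (5, 6), (6, 3)}; count = 8.

For each of the 49 pairs (x, y) ∈ F_7², evaluate f(x, y) mod 7. Record the zeros.
  x = 0: [0↦4, 1↦0, 2↦0, 3↦4, 4↦5, 5↦3, 6↦5]  zeros at y ∈ {1, 2}
  x = 1: [0↦1, 1↦3, 2↦2, 3↦5, 4↦5, 5↦2, 6↦3]  zeros at y ∈ ∅
  x = 2: [0↦2, 1↦3, 2↦1, 3↦3, 4↦2, 5↦5, 6↦5]  zeros at y ∈ ∅
  x = 3: [0↦0, 1↦0, 2↦4, 3↦5, 4↦3, 5↦5, 6↦4]  zeros at y ∈ {0, 1}
  x = 4: [0↦2, 1↦1, 2↦4, 3↦4, 4↦1, 5↦2, 6↦0]  zeros at y ∈ {6}
  x = 5: [0↦1, 1↦6, 2↦1, 3↦0, 4↦3, 5↦3, 6↦0]  zeros at y ∈ {3, 6}
  x = 6: [0↦4, 1↦1, 2↦2, 3↦0, 4↦2, 5↦1, 6↦4]  zeros at y ∈ {3}
Collecting zeros: affine points = {(0, 1), (0, 2), (3, 0), (3, 1), (4, 6), (5, 3), (5, 6), (6, 3)}.
Total count |C(F_7)_aff| = 8.


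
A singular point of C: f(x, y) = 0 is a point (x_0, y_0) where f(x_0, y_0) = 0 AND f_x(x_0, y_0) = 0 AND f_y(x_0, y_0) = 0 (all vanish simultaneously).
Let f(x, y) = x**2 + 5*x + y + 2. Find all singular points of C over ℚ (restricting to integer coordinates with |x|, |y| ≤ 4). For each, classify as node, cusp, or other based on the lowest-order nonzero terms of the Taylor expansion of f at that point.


No singular points in the scanned grid; C is smooth there.

Compute partial derivatives:
  f_x = 2*x + 5.
  f_y = 1.
f_y = 1 is a nonzero constant, so f_y never vanishes: no point (x, y) can satisfy f = f_x = f_y = 0. In particular no (x, y) ∈ {−4, ..., 4}² is singular; the curve is smooth.


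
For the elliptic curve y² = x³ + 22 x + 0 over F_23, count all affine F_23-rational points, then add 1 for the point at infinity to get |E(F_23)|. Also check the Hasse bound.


Affine points = {(0, 0), (1, 0), (2, 11), (2, 12), (3, 1), (3, 22), (6, 7), (6, 16), (10, 1), (10, 22), (11, 3), (11, 20), (14, 4), (14, 19), (15, 5), (15, 18), (16, 3), (16, 20), (18, 8), (18, 15), (19, 3), (19, 20), (22, 0)}; affine count = 23; |E(F_23)| = 24.

Discriminant check: Δ ∝ 4a³ + 27b² = 4·22³ + 27·0² = 4·10648 + 27·0 ≡ 19 (mod 23). Nonzero ⇒ E is nonsingular.
For each x ∈ F_23, compute rhs = x³ + 22·x + 0 mod 23, then count y ∈ F_23 with y² ≡ rhs.
  x = 0: rhs = 0, matching y values: 0 (1 points).
  x = 1: rhs = 0, matching y values: 0 (1 points).
  x = 2: rhs = 6, matching y values: 11, 12 (2 points).
  x = 3: rhs = 1, matching y values: 1, 22 (2 points).
  x = 4: rhs = 14, matching y values: none (0 points).
  x = 5: rhs = 5, matching y values: none (0 points).
  x = 6: rhs = 3, matching y values: 7, 16 (2 points).
  x = 7: rhs = 14, matching y values: none (0 points).
  x = 8: rhs = 21, matching y values: none (0 points).
  x = 9: rhs = 7, matching y values: none (0 points).
  x = 10: rhs = 1, matching y values: 1, 22 (2 points).
  x = 11: rhs = 9, matching y values: 3, 20 (2 points).
  x = 12: rhs = 14, matching y values: none (0 points).
  x = 13: rhs = 22, matching y values: none (0 points).
  x = 14: rhs = 16, matching y values: 4, 19 (2 points).
  x = 15: rhs = 2, matching y values: 5, 18 (2 points).
  x = 16: rhs = 9, matching y values: 3, 20 (2 points).
  x = 17: rhs = 20, matching y values: none (0 points).
  x = 18: rhs = 18, matching y values: 8, 15 (2 points).
  x = 19: rhs = 9, matching y values: 3, 20 (2 points).
  x = 20: rhs = 22, matching y values: none (0 points).
  x = 21: rhs = 17, matching y values: none (0 points).
  x = 22: rhs = 0, matching y values: 0 (1 points).
Total affine count: 23.
Full point count |E(F_23)| = 23 + 1 = 24.
Hasse bound: |24 − (23+1)| = |0| = 0 ≤ 2√23 ≈ 9.5917 ✓.


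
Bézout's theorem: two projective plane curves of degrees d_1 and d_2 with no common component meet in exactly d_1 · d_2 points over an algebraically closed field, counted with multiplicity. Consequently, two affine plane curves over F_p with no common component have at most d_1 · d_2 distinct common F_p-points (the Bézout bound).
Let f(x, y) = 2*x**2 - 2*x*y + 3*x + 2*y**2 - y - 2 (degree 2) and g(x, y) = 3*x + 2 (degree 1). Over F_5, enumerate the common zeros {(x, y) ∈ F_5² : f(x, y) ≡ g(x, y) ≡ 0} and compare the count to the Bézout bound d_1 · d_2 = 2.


Common zeros: {(1, 2)}; count = 1; Bézout bound = 2.

deg(f) = 2, deg(g) = 1, so Bézout bound = 2.
Scan x ∈ F_5. For each x, list the y ∈ F_5 with f(x, y) ≡ 0 and those with g(x, y) ≡ 0 (mod 5); the common zeros in that column are the intersection.
  x = 0: f ≡ 0 at y ∈ ∅; g ≡ 0 at y ∈ ∅; common: ∅.
  x = 1: f ≡ 0 at y ∈ {2}; g ≡ 0 at y ∈ {0, 1, 2, 3, 4}; common: {2}.
  x = 2: f ≡ 0 at y ∈ {2, 3}; g ≡ 0 at y ∈ ∅; common: ∅.
  x = 3: f ≡ 0 at y ∈ {0, 1}; g ≡ 0 at y ∈ ∅; common: ∅.
  x = 4: f ≡ 0 at y ∈ {1}; g ≡ 0 at y ∈ ∅; common: ∅.
Collecting: common zeros = {(1, 2)}, so the count is 1.
Comparison with the Bézout bound: 1 ≤ 2 = deg(f)·deg(g), as expected for curves with no common component (the affine F_5-count falls short of the bound because intersections may lie at infinity, over extension fields, or carry multiplicity).


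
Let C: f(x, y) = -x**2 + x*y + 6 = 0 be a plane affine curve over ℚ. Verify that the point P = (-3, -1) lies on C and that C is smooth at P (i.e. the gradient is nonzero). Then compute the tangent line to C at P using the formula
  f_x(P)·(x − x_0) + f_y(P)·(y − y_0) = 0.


Tangent line at P: 5*x - 3*y + 12 = 0.

Step 1: f(-3, -1) = 0, so P lies on C.
Step 2: partial derivatives
  f_x(x, y) = -2*x + y, f_y(x, y) = x.
  f_x(P) = 5, f_y(P) = -3 (gradient nonzero, so P is smooth).
Step 3: tangent line at P: 5·(x − -3) + -3·(y − -1) = 0.
Expanding: 5*x - 3*y + 12 = 0.


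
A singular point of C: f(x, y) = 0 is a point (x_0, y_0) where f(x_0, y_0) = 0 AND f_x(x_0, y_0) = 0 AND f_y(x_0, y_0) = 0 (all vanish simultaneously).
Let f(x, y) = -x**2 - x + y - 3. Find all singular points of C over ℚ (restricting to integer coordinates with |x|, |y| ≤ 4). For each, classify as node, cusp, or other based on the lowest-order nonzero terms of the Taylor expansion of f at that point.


No singular points in the scanned grid; C is smooth there.

Compute partial derivatives:
  f_x = -2*x - 1.
  f_y = 1.
f_y = 1 is a nonzero constant, so f_y never vanishes: no point (x, y) can satisfy f = f_x = f_y = 0. In particular no (x, y) ∈ {−4, ..., 4}² is singular; the curve is smooth.


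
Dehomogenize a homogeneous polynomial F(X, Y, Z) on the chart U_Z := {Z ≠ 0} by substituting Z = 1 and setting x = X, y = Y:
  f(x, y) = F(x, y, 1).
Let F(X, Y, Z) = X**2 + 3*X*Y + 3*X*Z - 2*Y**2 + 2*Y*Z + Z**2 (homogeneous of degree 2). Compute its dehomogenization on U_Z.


f(x, y) = x**2 + 3*x*y + 3*x - 2*y**2 + 2*y + 1

On U_Z we set Z = 1. Each monomial c·X^i·Y^j·Z^k in F becomes c·x^i·y^j·1^k = c·x^i·y^j.
Substituting Z = 1: F(X, Y, 1) = x**2 + 3*x*y + 3*x - 2*y**2 + 2*y + 1.
Note: deg(f) ≤ deg(F) = 2; strict inequality happens when F is divisible by Z (lost terms).


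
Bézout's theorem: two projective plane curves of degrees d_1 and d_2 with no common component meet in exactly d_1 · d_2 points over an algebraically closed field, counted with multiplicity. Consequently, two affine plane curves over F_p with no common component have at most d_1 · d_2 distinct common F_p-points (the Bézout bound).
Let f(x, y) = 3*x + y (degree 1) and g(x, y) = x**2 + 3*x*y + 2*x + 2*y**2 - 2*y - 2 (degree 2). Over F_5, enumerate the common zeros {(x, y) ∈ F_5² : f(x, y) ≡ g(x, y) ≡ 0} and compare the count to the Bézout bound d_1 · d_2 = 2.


Common zeros: {(4, 3)}; count = 1; Bézout bound = 2.

deg(f) = 1, deg(g) = 2, so Bézout bound = 2.
Scan x ∈ F_5. For each x, list the y ∈ F_5 with f(x, y) ≡ 0 and those with g(x, y) ≡ 0 (mod 5); the common zeros in that column are the intersection.
  x = 0: f ≡ 0 at y ∈ {0}; g ≡ 0 at y ∈ {3}; common: ∅.
  x = 1: f ≡ 0 at y ∈ {2}; g ≡ 0 at y ∈ ∅; common: ∅.
  x = 2: f ≡ 0 at y ∈ {4}; g ≡ 0 at y ∈ ∅; common: ∅.
  x = 3: f ≡ 0 at y ∈ {1}; g ≡ 0 at y ∈ {2}; common: ∅.
  x = 4: f ≡ 0 at y ∈ {3}; g ≡ 0 at y ∈ {2, 3}; common: {3}.
Collecting: common zeros = {(4, 3)}, so the count is 1.
Comparison with the Bézout bound: 1 ≤ 2 = deg(f)·deg(g), as expected for curves with no common component (the affine F_5-count falls short of the bound because intersections may lie at infinity, over extension fields, or carry multiplicity).


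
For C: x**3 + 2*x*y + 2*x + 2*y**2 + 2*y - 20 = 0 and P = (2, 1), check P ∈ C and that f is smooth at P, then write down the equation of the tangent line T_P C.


Tangent line at P: 16*x + 10*y - 42 = 0.

Step 1: f(2, 1) = 0, so P lies on C.
Step 2: partial derivatives
  f_x(x, y) = 3*x**2 + 2*y + 2, f_y(x, y) = 2*x + 4*y + 2.
  f_x(P) = 16, f_y(P) = 10 (gradient nonzero, so P is smooth).
Step 3: tangent line at P: 16·(x − 2) + 10·(y − 1) = 0.
Expanding: 16*x + 10*y - 42 = 0.


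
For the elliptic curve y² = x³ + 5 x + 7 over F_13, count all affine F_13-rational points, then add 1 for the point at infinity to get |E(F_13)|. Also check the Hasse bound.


Affine points = {(1, 0), (2, 5), (2, 8), (3, 6), (3, 7), (4, 0), (5, 1), (5, 12), (8, 0), (9, 1), (9, 12), (10, 2), (10, 11), (12, 1), (12, 12)}; affine count = 15; |E(F_13)| = 16.

Discriminant check: Δ ∝ 4a³ + 27b² = 4·5³ + 27·7² = 4·125 + 27·49 ≡ 3 (mod 13). Nonzero ⇒ E is nonsingular.
For each x ∈ F_13, compute rhs = x³ + 5·x + 7 mod 13, then count y ∈ F_13 with y² ≡ rhs.
  x = 0: rhs = 7, matching y values: none (0 points).
  x = 1: rhs = 0, matching y values: 0 (1 points).
  x = 2: rhs = 12, matching y values: 5, 8 (2 points).
  x = 3: rhs = 10, matching y values: 6, 7 (2 points).
  x = 4: rhs = 0, matching y values: 0 (1 points).
  x = 5: rhs = 1, matching y values: 1, 12 (2 points).
  x = 6: rhs = 6, matching y values: none (0 points).
  x = 7: rhs = 8, matching y values: none (0 points).
  x = 8: rhs = 0, matching y values: 0 (1 points).
  x = 9: rhs = 1, matching y values: 1, 12 (2 points).
  x = 10: rhs = 4, matching y values: 2, 11 (2 points).
  x = 11: rhs = 2, matching y values: none (0 points).
  x = 12: rhs = 1, matching y values: 1, 12 (2 points).
Total affine count: 15.
Full point count |E(F_13)| = 15 + 1 = 16.
Hasse bound: |16 − (13+1)| = |2| = 2 ≤ 2√13 ≈ 7.2111 ✓.


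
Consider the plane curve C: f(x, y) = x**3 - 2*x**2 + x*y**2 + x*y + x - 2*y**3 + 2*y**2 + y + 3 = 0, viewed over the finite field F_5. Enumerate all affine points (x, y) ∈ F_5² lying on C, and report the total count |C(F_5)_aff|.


Affine F_5-points: {(0, 3), (2, 0), (2, 1), (3, 0)}; count = 4.

For each of the 25 pairs (x, y) ∈ F_5², evaluate f(x, y) mod 5. Record the zeros.
  x = 0: [0↦3, 1↦4, 2↦2, 3↦0, 4↦1]  zeros at y ∈ {3}
  x = 1: [0↦3, 1↦1, 2↦3, 3↦2, 4↦1]  zeros at y ∈ ∅
  x = 2: [0↦0, 1↦0, 2↦1, 3↦1, 4↦3]  zeros at y ∈ {0, 1}
  x = 3: [0↦0, 1↦2, 2↦2, 3↦3, 4↦3]  zeros at y ∈ {0}
  x = 4: [0↦4, 1↦3, 2↦2, 3↦4, 4↦2]  zeros at y ∈ ∅
Collecting zeros: affine points = {(0, 3), (2, 0), (2, 1), (3, 0)}.
Total count |C(F_5)_aff| = 4.


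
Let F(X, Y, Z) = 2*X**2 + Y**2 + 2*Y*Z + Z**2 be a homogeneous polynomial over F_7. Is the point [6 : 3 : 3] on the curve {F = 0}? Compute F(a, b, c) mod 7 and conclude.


F(6,3,3) ≡ 3 (mod 7); P is NOT on the curve.

Evaluate F(6, 3, 3) term-by-term (mod 7).
  2*X**2 ↦ 2·36·1·1 = 72
  Y**2 ↦ 1·1·9·1 = 9
  2*Y*Z ↦ 2·1·3·3 = 18
  Z**2 ↦ 1·1·1·9 = 9
Sum: F(6, 3, 3) = (72) + (9) + (18) + (9) = 108.
Reducing mod 7: 108 ≡ 3 (mod 7).
Since F(a, b, c) ≡ 3 ≠ 0 (mod 7), P does NOT lie on the curve.


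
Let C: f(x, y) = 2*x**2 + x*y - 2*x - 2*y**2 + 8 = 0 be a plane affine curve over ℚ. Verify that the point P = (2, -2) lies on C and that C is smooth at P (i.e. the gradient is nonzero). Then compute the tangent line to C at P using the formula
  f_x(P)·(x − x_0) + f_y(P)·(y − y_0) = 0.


Tangent line at P: 4*x + 10*y + 12 = 0.

Step 1: f(2, -2) = 0, so P lies on C.
Step 2: partial derivatives
  f_x(x, y) = 4*x + y - 2, f_y(x, y) = x - 4*y.
  f_x(P) = 4, f_y(P) = 10 (gradient nonzero, so P is smooth).
Step 3: tangent line at P: 4·(x − 2) + 10·(y − -2) = 0.
Expanding: 4*x + 10*y + 12 = 0.


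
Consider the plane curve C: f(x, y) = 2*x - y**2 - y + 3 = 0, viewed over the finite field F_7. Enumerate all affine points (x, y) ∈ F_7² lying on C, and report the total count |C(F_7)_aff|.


Affine F_7-points: {(1, 3), (2, 0), (2, 6), (3, 1), (3, 5), (5, 2), (5, 4)}; count = 7.

For each of the 49 pairs (x, y) ∈ F_7², evaluate f(x, y) mod 7. Record the zeros.
  x = 0: [0↦3, 1↦1, 2↦4, 3↦5, 4↦4, 5↦1, 6↦3]  zeros at y ∈ ∅
  x = 1: [0↦5, 1↦3, 2↦6, 3↦0, 4↦6, 5↦3, 6↦5]  zeros at y ∈ {3}
  x = 2: [0↦0, 1↦5, 2↦1, 3↦2, 4↦1, 5↦5, 6↦0]  zeros at y ∈ {0, 6}
  x = 3: [0↦2, 1↦0, 2↦3, 3↦4, 4↦3, 5↦0, 6↦2]  zeros at y ∈ {1, 5}
  x = 4: [0↦4, 1↦2, 2↦5, 3↦6, 4↦5, 5↦2, 6↦4]  zeros at y ∈ ∅
  x = 5: [0↦6, 1↦4, 2↦0, 3↦1, 4↦0, 5↦4, 6↦6]  zeros at y ∈ {2, 4}
  x = 6: [0↦1, 1↦6, 2↦2, 3↦3, 4↦2, 5↦6, 6↦1]  zeros at y ∈ ∅
Collecting zeros: affine points = {(1, 3), (2, 0), (2, 6), (3, 1), (3, 5), (5, 2), (5, 4)}.
Total count |C(F_7)_aff| = 7.


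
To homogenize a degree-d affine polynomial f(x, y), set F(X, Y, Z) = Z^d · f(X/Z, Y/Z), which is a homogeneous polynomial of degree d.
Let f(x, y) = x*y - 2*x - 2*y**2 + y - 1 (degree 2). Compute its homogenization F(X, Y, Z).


F(X, Y, Z) = X*Y - 2*X*Z - 2*Y**2 + Y*Z - Z**2

deg(f) = 2.
Substitute x = X/Z, y = Y/Z into f, then multiply by Z^2.
  monomial 1·x^1·y^1 ↦ 1·X^1·Y^1·Z^0.
  monomial -2·x^1·y^0 ↦ -2·X^1·Y^0·Z^1.
  monomial -2·x^0·y^2 ↦ -2·X^0·Y^2·Z^0.
  monomial 1·x^0·y^1 ↦ 1·X^0·Y^1·Z^1.
  monomial -1·x^0·y^0 ↦ -1·X^0·Y^0·Z^2.
Collecting: F(X, Y, Z) = X*Y - 2*X*Z - 2*Y**2 + Y*Z - Z**2.


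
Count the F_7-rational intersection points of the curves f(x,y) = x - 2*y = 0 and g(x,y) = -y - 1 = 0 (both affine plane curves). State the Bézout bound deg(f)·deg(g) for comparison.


Common zeros: {(5, 6)}; count = 1; Bézout bound = 1.

deg(f) = 1, deg(g) = 1, so Bézout bound = 1.
Scan x ∈ F_7. For each x, list the y ∈ F_7 with f(x, y) ≡ 0 and those with g(x, y) ≡ 0 (mod 7); the common zeros in that column are the intersection.
  x = 0: f ≡ 0 at y ∈ {0}; g ≡ 0 at y ∈ {6}; common: ∅.
  x = 1: f ≡ 0 at y ∈ {4}; g ≡ 0 at y ∈ {6}; common: ∅.
  x = 2: f ≡ 0 at y ∈ {1}; g ≡ 0 at y ∈ {6}; common: ∅.
  x = 3: f ≡ 0 at y ∈ {5}; g ≡ 0 at y ∈ {6}; common: ∅.
  x = 4: f ≡ 0 at y ∈ {2}; g ≡ 0 at y ∈ {6}; common: ∅.
  x = 5: f ≡ 0 at y ∈ {6}; g ≡ 0 at y ∈ {6}; common: {6}.
  x = 6: f ≡ 0 at y ∈ {3}; g ≡ 0 at y ∈ {6}; common: ∅.
Collecting: common zeros = {(5, 6)}, so the count is 1.
Comparison with the Bézout bound: 1 ≤ 1 = deg(f)·deg(g), as expected for curves with no common component (the bound is attained).


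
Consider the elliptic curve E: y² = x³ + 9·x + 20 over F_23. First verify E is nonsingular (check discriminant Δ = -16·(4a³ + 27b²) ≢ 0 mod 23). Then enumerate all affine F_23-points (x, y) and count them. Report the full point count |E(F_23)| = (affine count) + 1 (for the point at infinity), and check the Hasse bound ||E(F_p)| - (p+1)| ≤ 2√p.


Affine points = {(2, 0), (5, 11), (5, 12), (7, 9), (7, 14), (8, 11), (8, 12), (9, 5), (9, 18), (10, 11), (10, 12), (11, 1), (11, 22), (12, 4), (12, 19), (17, 7), (17, 16), (19, 9), (19, 14), (20, 9), (20, 14)}; affine count = 21; |E(F_23)| = 22.

Discriminant check: Δ ∝ 4a³ + 27b² = 4·9³ + 27·20² = 4·729 + 27·400 ≡ 8 (mod 23). Nonzero ⇒ E is nonsingular.
For each x ∈ F_23, compute rhs = x³ + 9·x + 20 mod 23, then count y ∈ F_23 with y² ≡ rhs.
  x = 0: rhs = 20, matching y values: none (0 points).
  x = 1: rhs = 7, matching y values: none (0 points).
  x = 2: rhs = 0, matching y values: 0 (1 points).
  x = 3: rhs = 5, matching y values: none (0 points).
  x = 4: rhs = 5, matching y values: none (0 points).
  x = 5: rhs = 6, matching y values: 11, 12 (2 points).
  x = 6: rhs = 14, matching y values: none (0 points).
  x = 7: rhs = 12, matching y values: 9, 14 (2 points).
  x = 8: rhs = 6, matching y values: 11, 12 (2 points).
  x = 9: rhs = 2, matching y values: 5, 18 (2 points).
  x = 10: rhs = 6, matching y values: 11, 12 (2 points).
  x = 11: rhs = 1, matching y values: 1, 22 (2 points).
  x = 12: rhs = 16, matching y values: 4, 19 (2 points).
  x = 13: rhs = 11, matching y values: none (0 points).
  x = 14: rhs = 15, matching y values: none (0 points).
  x = 15: rhs = 11, matching y values: none (0 points).
  x = 16: rhs = 5, matching y values: none (0 points).
  x = 17: rhs = 3, matching y values: 7, 16 (2 points).
  x = 18: rhs = 11, matching y values: none (0 points).
  x = 19: rhs = 12, matching y values: 9, 14 (2 points).
  x = 20: rhs = 12, matching y values: 9, 14 (2 points).
  x = 21: rhs = 17, matching y values: none (0 points).
  x = 22: rhs = 10, matching y values: none (0 points).
Total affine count: 21.
Full point count |E(F_23)| = 21 + 1 = 22.
Hasse bound: |22 − (23+1)| = |-2| = 2 ≤ 2√23 ≈ 9.5917 ✓.


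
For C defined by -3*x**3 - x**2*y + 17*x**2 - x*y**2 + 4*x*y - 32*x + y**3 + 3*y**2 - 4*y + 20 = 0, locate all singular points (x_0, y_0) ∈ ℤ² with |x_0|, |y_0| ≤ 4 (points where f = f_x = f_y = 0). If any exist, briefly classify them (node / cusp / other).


Singular points: {(2, 0)}; classification: node.

Compute partial derivatives:
  f_x = -9*x**2 - 2*x*y + 34*x - y**2 + 4*y - 32.
  f_y = -x**2 - 2*x*y + 4*x + 3*y**2 + 6*y - 4.
Scan x_0 ∈ {−4, ..., 4}. For each x_0, f_y(x_0, y) is a polynomial in y; find its integer roots y ∈ {−4, ..., 4}, then test f_x and f at those candidates.
  x = -4: f_y(-4, y) = 3*y**2 + 14*y - 36; no integer root y with |y| ≤ 4.
  x = -3: f_y(-3, y) = 3*y**2 + 12*y - 25; no integer root y with |y| ≤ 4.
  x = -2: f_y(-2, y) = 3*y**2 + 10*y - 16; no integer root y with |y| ≤ 4.
  x = -1: f_y(-1, y) = 3*y**2 + 8*y - 9; no integer root y with |y| ≤ 4.
  x = 0: f_y(0, y) = 3*y**2 + 6*y - 4; no integer root y with |y| ≤ 4.
  x = 1: f_y(1, y) = 3*y**2 + 4*y - 1; no integer root y with |y| ≤ 4.
  x = 2: f_y(2, y) = 3*y**2 + 2*y; vanishes at y ∈ {0}. (2, 0): f_x = 0, f = 0 — SINGULAR.
  x = 3: f_y(3, y) = 3*y**2 - 1; no integer root y with |y| ≤ 4.
  x = 4: f_y(4, y) = 3*y**2 - 2*y - 4; no integer root y with |y| ≤ 4.
Only singular point on the grid: (2, 0).
Classify: substitute x = 2 + u, y = 0 + v and expand: f = -3*u**3 - u**2*v - u**2 - u*v**2 + v**3 + v**2.
No constant or linear terms (consistent with a singular point). Quadratic part: -u**2 + v**2. Cubic part: -3*u**3 - u**2*v - u*v**2 + v**3.
The quadratic part v**2 - u**2 = (v − u)(v + u) splits into two distinct linear factors, so there are two distinct tangent lines y − 0 = ±(x − 2) — this is a node (ordinary double point).
Classification: node.


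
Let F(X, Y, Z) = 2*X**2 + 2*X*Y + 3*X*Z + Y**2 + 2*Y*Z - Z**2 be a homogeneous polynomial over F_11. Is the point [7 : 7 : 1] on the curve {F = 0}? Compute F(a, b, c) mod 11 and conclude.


F(7,7,1) ≡ 4 (mod 11); P is NOT on the curve.

Evaluate F(7, 7, 1) term-by-term (mod 11).
  2*X**2 ↦ 2·49·1·1 = 98
  2*X*Y ↦ 2·7·7·1 = 98
  3*X*Z ↦ 3·7·1·1 = 21
  Y**2 ↦ 1·1·49·1 = 49
  2*Y*Z ↦ 2·1·7·1 = 14
  -Z**2 ↦ -1·1·1·1 = -1
Sum: F(7, 7, 1) = (98) + (98) + (21) + (49) + (14) + (-1) = 279.
Reducing mod 11: 279 ≡ 4 (mod 11).
Since F(a, b, c) ≡ 4 ≠ 0 (mod 11), P does NOT lie on the curve.


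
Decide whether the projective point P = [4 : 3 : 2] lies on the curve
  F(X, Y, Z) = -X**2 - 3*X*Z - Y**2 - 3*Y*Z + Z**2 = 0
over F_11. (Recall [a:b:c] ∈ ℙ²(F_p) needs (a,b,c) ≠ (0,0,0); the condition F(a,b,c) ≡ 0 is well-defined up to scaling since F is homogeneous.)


F(4,3,2) ≡ 3 (mod 11); P is NOT on the curve.

Evaluate F(4, 3, 2) term-by-term (mod 11).
  -X**2 ↦ -1·16·1·1 = -16
  -3*X*Z ↦ -3·4·1·2 = -24
  -Y**2 ↦ -1·1·9·1 = -9
  -3*Y*Z ↦ -3·1·3·2 = -18
  Z**2 ↦ 1·1·1·4 = 4
Sum: F(4, 3, 2) = (-16) + (-24) + (-9) + (-18) + (4) = -63.
Reducing mod 11: -63 ≡ 3 (mod 11).
Since F(a, b, c) ≡ 3 ≠ 0 (mod 11), P does NOT lie on the curve.


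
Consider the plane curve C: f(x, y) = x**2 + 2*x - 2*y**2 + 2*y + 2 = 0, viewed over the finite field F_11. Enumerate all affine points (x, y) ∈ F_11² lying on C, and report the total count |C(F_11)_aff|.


Affine F_11-points: {(0, 4), (0, 8), (1, 6), (4, 2), (4, 10), (5, 2), (5, 10), (8, 6), (9, 4), (9, 8), (10, 3), (10, 9)}; count = 12.

For each of the 121 pairs (x, y) ∈ F_11², evaluate f(x, y) mod 11. Record the zeros.
  x = 0: [0↦2, 1↦2, 2↦9, 3↦1, 4↦0, 5↦6, 6↦8, 7↦6, 8↦0, 9↦1, 10↦9]  zeros at y ∈ {4, 8}
  x = 1: [0↦5, 1↦5, 2↦1, 3↦4, 4↦3, 5↦9, 6↦0, 7↦9, 8↦3, 9↦4, 10↦1]  zeros at y ∈ {6}
  x = 2: [0↦10, 1↦10, 2↦6, 3↦9, 4↦8, 5↦3, 6↦5, 7↦3, 8↦8, 9↦9, 10↦6]  zeros at y ∈ ∅
  x = 3: [0↦6, 1↦6, 2↦2, 3↦5, 4↦4, 5↦10, 6↦1, 7↦10, 8↦4, 9↦5, 10↦2]  zeros at y ∈ ∅
  x = 4: [0↦4, 1↦4, 2↦0, 3↦3, 4↦2, 5↦8, 6↦10, 7↦8, 8↦2, 9↦3, 10↦0]  zeros at y ∈ {2, 10}
  x = 5: [0↦4, 1↦4, 2↦0, 3↦3, 4↦2, 5↦8, 6↦10, 7↦8, 8↦2, 9↦3, 10↦0]  zeros at y ∈ {2, 10}
  x = 6: [0↦6, 1↦6, 2↦2, 3↦5, 4↦4, 5↦10, 6↦1, 7↦10, 8↦4, 9↦5, 10↦2]  zeros at y ∈ ∅
  x = 7: [0↦10, 1↦10, 2↦6, 3↦9, 4↦8, 5↦3, 6↦5, 7↦3, 8↦8, 9↦9, 10↦6]  zeros at y ∈ ∅
  x = 8: [0↦5, 1↦5, 2↦1, 3↦4, 4↦3, 5↦9, 6↦0, 7↦9, 8↦3, 9↦4, 10↦1]  zeros at y ∈ {6}
  x = 9: [0↦2, 1↦2, 2↦9, 3↦1, 4↦0, 5↦6, 6↦8, 7↦6, 8↦0, 9↦1, 10↦9]  zeros at y ∈ {4, 8}
  x = 10: [0↦1, 1↦1, 2↦8, 3↦0, 4↦10, 5↦5, 6↦7, 7↦5, 8↦10, 9↦0, 10↦8]  zeros at y ∈ {3, 9}
Collecting zeros: affine points = {(0, 4), (0, 8), (1, 6), (4, 2), (4, 10), (5, 2), (5, 10), (8, 6), (9, 4), (9, 8), (10, 3), (10, 9)}.
Total count |C(F_11)_aff| = 12.


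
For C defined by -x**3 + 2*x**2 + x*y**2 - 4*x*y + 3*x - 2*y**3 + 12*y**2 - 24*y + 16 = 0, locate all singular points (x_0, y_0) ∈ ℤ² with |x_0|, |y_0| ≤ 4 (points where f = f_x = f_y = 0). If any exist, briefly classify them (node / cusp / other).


Singular points: {(1, 2)}; classification: node.

Compute partial derivatives:
  f_x = -3*x**2 + 4*x + y**2 - 4*y + 3.
  f_y = 2*x*y - 4*x - 6*y**2 + 24*y - 24.
Scan x_0 ∈ {−4, ..., 4}. For each x_0, f_y(x_0, y) is a polynomial in y; find its integer roots y ∈ {−4, ..., 4}, then test f_x and f at those candidates.
  x = -4: f_y(-4, y) = -6*y**2 + 16*y - 8; vanishes at y ∈ {2}. (-4, 2): f_x = -65 ≠ 0.
  x = -3: f_y(-3, y) = -6*y**2 + 18*y - 12; vanishes at y ∈ {1, 2}. (-3, 1): f_x = -39 ≠ 0; (-3, 2): f_x = -40 ≠ 0.
  x = -2: f_y(-2, y) = -6*y**2 + 20*y - 16; vanishes at y ∈ {2}. (-2, 2): f_x = -21 ≠ 0.
  x = -1: f_y(-1, y) = -6*y**2 + 22*y - 20; vanishes at y ∈ {2}. (-1, 2): f_x = -8 ≠ 0.
  x = 0: f_y(0, y) = -6*y**2 + 24*y - 24; vanishes at y ∈ {2}. (0, 2): f_x = -1 ≠ 0.
  x = 1: f_y(1, y) = -6*y**2 + 26*y - 28; vanishes at y ∈ {2}. (1, 2): f_x = 0, f = 0 — SINGULAR.
  x = 2: f_y(2, y) = -6*y**2 + 28*y - 32; vanishes at y ∈ {2}. (2, 2): f_x = -5 ≠ 0.
  x = 3: f_y(3, y) = -6*y**2 + 30*y - 36; vanishes at y ∈ {2, 3}. (3, 2): f_x = -16 ≠ 0; (3, 3): f_x = -15 ≠ 0.
  x = 4: f_y(4, y) = -6*y**2 + 32*y - 40; vanishes at y ∈ {2}. (4, 2): f_x = -33 ≠ 0.
Only singular point on the grid: (1, 2).
Classify: substitute x = 1 + u, y = 2 + v and expand: f = -u**3 - u**2 + u*v**2 - 2*v**3 + v**2.
No constant or linear terms (consistent with a singular point). Quadratic part: -u**2 + v**2. Cubic part: -u**3 + u*v**2 - 2*v**3.
The quadratic part v**2 - u**2 = (v − u)(v + u) splits into two distinct linear factors, so there are two distinct tangent lines y − 2 = ±(x − 1) — this is a node (ordinary double point).
Classification: node.


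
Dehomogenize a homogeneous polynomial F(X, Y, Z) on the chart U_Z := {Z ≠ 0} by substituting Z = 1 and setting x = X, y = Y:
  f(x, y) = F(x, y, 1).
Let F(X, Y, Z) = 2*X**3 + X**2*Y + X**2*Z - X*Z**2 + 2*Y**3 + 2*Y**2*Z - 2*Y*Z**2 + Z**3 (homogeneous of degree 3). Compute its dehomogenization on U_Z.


f(x, y) = 2*x**3 + x**2*y + x**2 - x + 2*y**3 + 2*y**2 - 2*y + 1

On U_Z we set Z = 1. Each monomial c·X^i·Y^j·Z^k in F becomes c·x^i·y^j·1^k = c·x^i·y^j.
Substituting Z = 1: F(X, Y, 1) = 2*x**3 + x**2*y + x**2 - x + 2*y**3 + 2*y**2 - 2*y + 1.
Note: deg(f) ≤ deg(F) = 3; strict inequality happens when F is divisible by Z (lost terms).


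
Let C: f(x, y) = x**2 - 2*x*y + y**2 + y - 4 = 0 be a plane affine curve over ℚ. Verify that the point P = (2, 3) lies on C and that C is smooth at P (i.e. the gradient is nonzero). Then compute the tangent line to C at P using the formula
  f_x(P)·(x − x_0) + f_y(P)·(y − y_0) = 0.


Tangent line at P: -2*x + 3*y - 5 = 0.

Step 1: f(2, 3) = 0, so P lies on C.
Step 2: partial derivatives
  f_x(x, y) = 2*x - 2*y, f_y(x, y) = -2*x + 2*y + 1.
  f_x(P) = -2, f_y(P) = 3 (gradient nonzero, so P is smooth).
Step 3: tangent line at P: -2·(x − 2) + 3·(y − 3) = 0.
Expanding: -2*x + 3*y - 5 = 0.


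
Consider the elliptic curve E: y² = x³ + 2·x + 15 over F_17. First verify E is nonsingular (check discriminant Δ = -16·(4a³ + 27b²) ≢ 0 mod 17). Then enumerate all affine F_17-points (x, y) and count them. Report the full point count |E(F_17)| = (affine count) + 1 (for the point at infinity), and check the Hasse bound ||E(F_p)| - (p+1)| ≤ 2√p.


Affine points = {(0, 7), (0, 10), (1, 1), (1, 16), (4, 6), (4, 11), (7, 7), (7, 10), (8, 4), (8, 13), (10, 7), (10, 10), (11, 5), (11, 12), (12, 4), (12, 13), (14, 4), (14, 13)}; affine count = 18; |E(F_17)| = 19.

Discriminant check: Δ ∝ 4a³ + 27b² = 4·2³ + 27·15² = 4·8 + 27·225 ≡ 4 (mod 17). Nonzero ⇒ E is nonsingular.
For each x ∈ F_17, compute rhs = x³ + 2·x + 15 mod 17, then count y ∈ F_17 with y² ≡ rhs.
  x = 0: rhs = 15, matching y values: 7, 10 (2 points).
  x = 1: rhs = 1, matching y values: 1, 16 (2 points).
  x = 2: rhs = 10, matching y values: none (0 points).
  x = 3: rhs = 14, matching y values: none (0 points).
  x = 4: rhs = 2, matching y values: 6, 11 (2 points).
  x = 5: rhs = 14, matching y values: none (0 points).
  x = 6: rhs = 5, matching y values: none (0 points).
  x = 7: rhs = 15, matching y values: 7, 10 (2 points).
  x = 8: rhs = 16, matching y values: 4, 13 (2 points).
  x = 9: rhs = 14, matching y values: none (0 points).
  x = 10: rhs = 15, matching y values: 7, 10 (2 points).
  x = 11: rhs = 8, matching y values: 5, 12 (2 points).
  x = 12: rhs = 16, matching y values: 4, 13 (2 points).
  x = 13: rhs = 11, matching y values: none (0 points).
  x = 14: rhs = 16, matching y values: 4, 13 (2 points).
  x = 15: rhs = 3, matching y values: none (0 points).
  x = 16: rhs = 12, matching y values: none (0 points).
Total affine count: 18.
Full point count |E(F_17)| = 18 + 1 = 19.
Hasse bound: |19 − (17+1)| = |1| = 1 ≤ 2√17 ≈ 8.2462 ✓.


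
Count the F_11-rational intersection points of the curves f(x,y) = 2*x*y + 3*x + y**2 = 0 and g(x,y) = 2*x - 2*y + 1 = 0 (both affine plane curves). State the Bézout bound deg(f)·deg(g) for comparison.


Common zeros: {(1, 7)}; count = 1; Bézout bound = 2.

deg(f) = 2, deg(g) = 1, so Bézout bound = 2.
Scan x ∈ F_11. For each x, list the y ∈ F_11 with f(x, y) ≡ 0 and those with g(x, y) ≡ 0 (mod 11); the common zeros in that column are the intersection.
  x = 0: f ≡ 0 at y ∈ {0}; g ≡ 0 at y ∈ {6}; common: ∅.
  x = 1: f ≡ 0 at y ∈ {2, 7}; g ≡ 0 at y ∈ {7}; common: {7}.
  x = 2: f ≡ 0 at y ∈ {1, 6}; g ≡ 0 at y ∈ {8}; common: ∅.
  x = 3: f ≡ 0 at y ∈ {8}; g ≡ 0 at y ∈ {9}; common: ∅.
  x = 4: f ≡ 0 at y ∈ {5, 9}; g ≡ 0 at y ∈ {10}; common: ∅.
  x = 5: f ≡ 0 at y ∈ ∅; g ≡ 0 at y ∈ {0}; common: ∅.
  x = 6: f ≡ 0 at y ∈ ∅; g ≡ 0 at y ∈ {1}; common: ∅.
  x = 7: f ≡ 0 at y ∈ ∅; g ≡ 0 at y ∈ {2}; common: ∅.
  x = 8: f ≡ 0 at y ∈ ∅; g ≡ 0 at y ∈ {3}; common: ∅.
  x = 9: f ≡ 0 at y ∈ ∅; g ≡ 0 at y ∈ {4}; common: ∅.
  x = 10: f ≡ 0 at y ∈ {3, 10}; g ≡ 0 at y ∈ {5}; common: ∅.
Collecting: common zeros = {(1, 7)}, so the count is 1.
Comparison with the Bézout bound: 1 ≤ 2 = deg(f)·deg(g), as expected for curves with no common component (the affine F_11-count falls short of the bound because intersections may lie at infinity, over extension fields, or carry multiplicity).


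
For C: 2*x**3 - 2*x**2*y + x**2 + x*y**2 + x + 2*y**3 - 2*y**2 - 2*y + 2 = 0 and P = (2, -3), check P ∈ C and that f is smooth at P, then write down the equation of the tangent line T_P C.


Tangent line at P: 62*x + 44*y + 8 = 0.

Step 1: f(2, -3) = 0, so P lies on C.
Step 2: partial derivatives
  f_x(x, y) = 6*x**2 - 4*x*y + 2*x + y**2 + 1, f_y(x, y) = -2*x**2 + 2*x*y + 6*y**2 - 4*y - 2.
  f_x(P) = 62, f_y(P) = 44 (gradient nonzero, so P is smooth).
Step 3: tangent line at P: 62·(x − 2) + 44·(y − -3) = 0.
Expanding: 62*x + 44*y + 8 = 0.


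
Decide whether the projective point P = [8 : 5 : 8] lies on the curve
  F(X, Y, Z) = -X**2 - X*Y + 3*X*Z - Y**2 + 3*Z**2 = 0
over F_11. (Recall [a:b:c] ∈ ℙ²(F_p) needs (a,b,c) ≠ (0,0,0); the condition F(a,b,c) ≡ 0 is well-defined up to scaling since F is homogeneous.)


F(8,5,8) ≡ 2 (mod 11); P is NOT on the curve.

Evaluate F(8, 5, 8) term-by-term (mod 11).
  -X**2 ↦ -1·64·1·1 = -64
  -X*Y ↦ -1·8·5·1 = -40
  3*X*Z ↦ 3·8·1·8 = 192
  -Y**2 ↦ -1·1·25·1 = -25
  3*Z**2 ↦ 3·1·1·64 = 192
Sum: F(8, 5, 8) = (-64) + (-40) + (192) + (-25) + (192) = 255.
Reducing mod 11: 255 ≡ 2 (mod 11).
Since F(a, b, c) ≡ 2 ≠ 0 (mod 11), P does NOT lie on the curve.


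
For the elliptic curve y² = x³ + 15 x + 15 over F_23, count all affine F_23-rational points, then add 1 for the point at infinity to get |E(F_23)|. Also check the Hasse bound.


Affine points = {(1, 10), (1, 13), (3, 8), (3, 15), (4, 1), (4, 22), (5, 10), (5, 13), (7, 7), (7, 16), (8, 7), (8, 16), (11, 4), (11, 19), (14, 5), (14, 18), (15, 2), (15, 21), (16, 2), (16, 21), (17, 10), (17, 13), (19, 11), (19, 12), (20, 9), (20, 14), (21, 0)}; affine count = 27; |E(F_23)| = 28.

Discriminant check: Δ ∝ 4a³ + 27b² = 4·15³ + 27·15² = 4·3375 + 27·225 ≡ 2 (mod 23). Nonzero ⇒ E is nonsingular.
For each x ∈ F_23, compute rhs = x³ + 15·x + 15 mod 23, then count y ∈ F_23 with y² ≡ rhs.
  x = 0: rhs = 15, matching y values: none (0 points).
  x = 1: rhs = 8, matching y values: 10, 13 (2 points).
  x = 2: rhs = 7, matching y values: none (0 points).
  x = 3: rhs = 18, matching y values: 8, 15 (2 points).
  x = 4: rhs = 1, matching y values: 1, 22 (2 points).
  x = 5: rhs = 8, matching y values: 10, 13 (2 points).
  x = 6: rhs = 22, matching y values: none (0 points).
  x = 7: rhs = 3, matching y values: 7, 16 (2 points).
  x = 8: rhs = 3, matching y values: 7, 16 (2 points).
  x = 9: rhs = 5, matching y values: none (0 points).
  x = 10: rhs = 15, matching y values: none (0 points).
  x = 11: rhs = 16, matching y values: 4, 19 (2 points).
  x = 12: rhs = 14, matching y values: none (0 points).
  x = 13: rhs = 15, matching y values: none (0 points).
  x = 14: rhs = 2, matching y values: 5, 18 (2 points).
  x = 15: rhs = 4, matching y values: 2, 21 (2 points).
  x = 16: rhs = 4, matching y values: 2, 21 (2 points).
  x = 17: rhs = 8, matching y values: 10, 13 (2 points).
  x = 18: rhs = 22, matching y values: none (0 points).
  x = 19: rhs = 6, matching y values: 11, 12 (2 points).
  x = 20: rhs = 12, matching y values: 9, 14 (2 points).
  x = 21: rhs = 0, matching y values: 0 (1 points).
  x = 22: rhs = 22, matching y values: none (0 points).
Total affine count: 27.
Full point count |E(F_23)| = 27 + 1 = 28.
Hasse bound: |28 − (23+1)| = |4| = 4 ≤ 2√23 ≈ 9.5917 ✓.


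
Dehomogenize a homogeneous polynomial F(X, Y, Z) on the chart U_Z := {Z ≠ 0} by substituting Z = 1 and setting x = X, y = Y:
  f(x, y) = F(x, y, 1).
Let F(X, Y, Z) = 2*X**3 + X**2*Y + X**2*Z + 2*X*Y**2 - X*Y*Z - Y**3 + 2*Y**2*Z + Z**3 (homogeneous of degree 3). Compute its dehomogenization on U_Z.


f(x, y) = 2*x**3 + x**2*y + x**2 + 2*x*y**2 - x*y - y**3 + 2*y**2 + 1

On U_Z we set Z = 1. Each monomial c·X^i·Y^j·Z^k in F becomes c·x^i·y^j·1^k = c·x^i·y^j.
Substituting Z = 1: F(X, Y, 1) = 2*x**3 + x**2*y + x**2 + 2*x*y**2 - x*y - y**3 + 2*y**2 + 1.
Note: deg(f) ≤ deg(F) = 3; strict inequality happens when F is divisible by Z (lost terms).


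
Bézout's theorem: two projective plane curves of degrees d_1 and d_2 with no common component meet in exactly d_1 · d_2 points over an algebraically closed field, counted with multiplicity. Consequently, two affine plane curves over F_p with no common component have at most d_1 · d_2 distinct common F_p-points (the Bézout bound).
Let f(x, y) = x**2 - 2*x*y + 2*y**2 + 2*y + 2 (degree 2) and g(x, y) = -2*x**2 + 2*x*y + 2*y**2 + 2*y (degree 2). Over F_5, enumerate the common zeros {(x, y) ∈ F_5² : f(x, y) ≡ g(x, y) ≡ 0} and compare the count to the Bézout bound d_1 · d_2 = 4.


Common zeros: ∅; count = 0; Bézout bound = 4.

deg(f) = 2, deg(g) = 2, so Bézout bound = 4.
Scan x ∈ F_5. For each x, list the y ∈ F_5 with f(x, y) ≡ 0 and those with g(x, y) ≡ 0 (mod 5); the common zeros in that column are the intersection.
  x = 0: f ≡ 0 at y ∈ ∅; g ≡ 0 at y ∈ {0, 4}; common: ∅.
  x = 1: f ≡ 0 at y ∈ {1, 4}; g ≡ 0 at y ∈ ∅; common: ∅.
  x = 2: f ≡ 0 at y ∈ {2, 4}; g ≡ 0 at y ∈ {1}; common: ∅.
  x = 3: f ≡ 0 at y ∈ ∅; g ≡ 0 at y ∈ ∅; common: ∅.
  x = 4: f ≡ 0 at y ∈ ∅; g ≡ 0 at y ∈ {1, 4}; common: ∅.
Collecting: common zeros = ∅, so the count is 0.
Comparison with the Bézout bound: 0 ≤ 4 = deg(f)·deg(g), as expected for curves with no common component (the affine F_5-count falls short of the bound because intersections may lie at infinity, over extension fields, or carry multiplicity).


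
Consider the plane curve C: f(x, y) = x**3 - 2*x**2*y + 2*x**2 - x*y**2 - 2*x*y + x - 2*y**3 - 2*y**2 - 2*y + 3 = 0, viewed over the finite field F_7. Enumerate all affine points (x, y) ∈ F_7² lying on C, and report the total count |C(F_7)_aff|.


Affine F_7-points: {(1, 0), (2, 0), (2, 5), (3, 3), (4, 2), (5, 1), (6, 2)}; count = 7.

For each of the 49 pairs (x, y) ∈ F_7², evaluate f(x, y) mod 7. Record the zeros.
  x = 0: [0↦3, 1↦4, 2↦3, 3↦2, 4↦3, 5↦1, 6↦5]  zeros at y ∈ ∅
  x = 1: [0↦0, 1↦3, 2↦2, 3↦6, 4↦3, 5↦2, 6↦5]  zeros at y ∈ {0}
  x = 2: [0↦0, 1↦1, 2↦3, 3↦1, 4↦4, 5↦0, 6↦5]  zeros at y ∈ {0, 5}
  x = 3: [0↦2, 1↦4, 2↦5, 3↦0, 4↦5, 5↦1, 6↦4]  zeros at y ∈ {3}
  x = 4: [0↦5, 1↦4, 2↦0, 3↦2, 4↦5, 5↦4, 6↦1]  zeros at y ∈ {2}
  x = 5: [0↦1, 1↦0, 2↦1, 3↦6, 4↦3, 5↦1, 6↦2]  zeros at y ∈ {1}
  x = 6: [0↦3, 1↦5, 2↦0, 3↦4, 4↦5, 5↦5, 6↦6]  zeros at y ∈ {2}
Collecting zeros: affine points = {(1, 0), (2, 0), (2, 5), (3, 3), (4, 2), (5, 1), (6, 2)}.
Total count |C(F_7)_aff| = 7.


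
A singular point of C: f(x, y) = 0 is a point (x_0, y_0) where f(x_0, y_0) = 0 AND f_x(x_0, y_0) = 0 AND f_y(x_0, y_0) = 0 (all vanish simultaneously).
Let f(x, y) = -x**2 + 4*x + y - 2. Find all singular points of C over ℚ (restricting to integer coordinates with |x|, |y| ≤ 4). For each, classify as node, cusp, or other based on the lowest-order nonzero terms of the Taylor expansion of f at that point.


No singular points in the scanned grid; C is smooth there.

Compute partial derivatives:
  f_x = 4 - 2*x.
  f_y = 1.
f_y = 1 is a nonzero constant, so f_y never vanishes: no point (x, y) can satisfy f = f_x = f_y = 0. In particular no (x, y) ∈ {−4, ..., 4}² is singular; the curve is smooth.


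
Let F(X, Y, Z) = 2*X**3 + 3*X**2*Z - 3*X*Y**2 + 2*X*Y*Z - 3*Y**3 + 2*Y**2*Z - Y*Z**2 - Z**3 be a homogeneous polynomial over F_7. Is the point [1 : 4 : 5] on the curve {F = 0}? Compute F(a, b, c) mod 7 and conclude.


F(1,4,5) ≡ 4 (mod 7); P is NOT on the curve.

Evaluate F(1, 4, 5) term-by-term (mod 7).
  2*X**3 ↦ 2·1·1·1 = 2
  3*X**2*Z ↦ 3·1·1·5 = 15
  -3*X*Y**2 ↦ -3·1·16·1 = -48
  2*X*Y*Z ↦ 2·1·4·5 = 40
  -3*Y**3 ↦ -3·1·64·1 = -192
  2*Y**2*Z ↦ 2·1·16·5 = 160
  -Y*Z**2 ↦ -1·1·4·25 = -100
  -Z**3 ↦ -1·1·1·125 = -125
Sum: F(1, 4, 5) = (2) + (15) + (-48) + (40) + (-192) + (160) + (-100) + (-125) = -248.
Reducing mod 7: -248 ≡ 4 (mod 7).
Since F(a, b, c) ≡ 4 ≠ 0 (mod 7), P does NOT lie on the curve.


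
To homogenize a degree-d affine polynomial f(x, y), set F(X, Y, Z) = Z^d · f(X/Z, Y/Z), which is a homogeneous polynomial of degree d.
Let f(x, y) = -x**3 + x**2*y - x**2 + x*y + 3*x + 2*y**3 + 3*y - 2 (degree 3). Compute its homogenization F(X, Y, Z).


F(X, Y, Z) = -X**3 + X**2*Y - X**2*Z + X*Y*Z + 3*X*Z**2 + 2*Y**3 + 3*Y*Z**2 - 2*Z**3

deg(f) = 3.
Substitute x = X/Z, y = Y/Z into f, then multiply by Z^3.
  monomial -1·x^3·y^0 ↦ -1·X^3·Y^0·Z^0.
  monomial 1·x^2·y^1 ↦ 1·X^2·Y^1·Z^0.
  monomial -1·x^2·y^0 ↦ -1·X^2·Y^0·Z^1.
  monomial 1·x^1·y^1 ↦ 1·X^1·Y^1·Z^1.
  monomial 3·x^1·y^0 ↦ 3·X^1·Y^0·Z^2.
  monomial 2·x^0·y^3 ↦ 2·X^0·Y^3·Z^0.
  monomial 3·x^0·y^1 ↦ 3·X^0·Y^1·Z^2.
  monomial -2·x^0·y^0 ↦ -2·X^0·Y^0·Z^3.
Collecting: F(X, Y, Z) = -X**3 + X**2*Y - X**2*Z + X*Y*Z + 3*X*Z**2 + 2*Y**3 + 3*Y*Z**2 - 2*Z**3.


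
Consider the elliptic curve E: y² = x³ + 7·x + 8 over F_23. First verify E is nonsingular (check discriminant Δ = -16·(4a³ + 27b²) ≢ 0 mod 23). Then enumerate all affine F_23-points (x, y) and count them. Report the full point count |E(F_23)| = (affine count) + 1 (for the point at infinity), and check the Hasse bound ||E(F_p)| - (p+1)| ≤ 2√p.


Affine points = {(0, 10), (0, 13), (1, 4), (1, 19), (4, 10), (4, 13), (6, 6), (6, 17), (7, 3), (7, 20), (8, 1), (8, 22), (9, 8), (9, 15), (11, 6), (11, 17), (12, 7), (12, 16), (17, 7), (17, 16), (18, 3), (18, 20), (19, 10), (19, 13), (20, 11), (20, 12), (21, 3), (21, 20), (22, 0)}; affine count = 29; |E(F_23)| = 30.

Discriminant check: Δ ∝ 4a³ + 27b² = 4·7³ + 27·8² = 4·343 + 27·64 ≡ 18 (mod 23). Nonzero ⇒ E is nonsingular.
For each x ∈ F_23, compute rhs = x³ + 7·x + 8 mod 23, then count y ∈ F_23 with y² ≡ rhs.
  x = 0: rhs = 8, matching y values: 10, 13 (2 points).
  x = 1: rhs = 16, matching y values: 4, 19 (2 points).
  x = 2: rhs = 7, matching y values: none (0 points).
  x = 3: rhs = 10, matching y values: none (0 points).
  x = 4: rhs = 8, matching y values: 10, 13 (2 points).
  x = 5: rhs = 7, matching y values: none (0 points).
  x = 6: rhs = 13, matching y values: 6, 17 (2 points).
  x = 7: rhs = 9, matching y values: 3, 20 (2 points).
  x = 8: rhs = 1, matching y values: 1, 22 (2 points).
  x = 9: rhs = 18, matching y values: 8, 15 (2 points).
  x = 10: rhs = 20, matching y values: none (0 points).
  x = 11: rhs = 13, matching y values: 6, 17 (2 points).
  x = 12: rhs = 3, matching y values: 7, 16 (2 points).
  x = 13: rhs = 19, matching y values: none (0 points).
  x = 14: rhs = 21, matching y values: none (0 points).
  x = 15: rhs = 15, matching y values: none (0 points).
  x = 16: rhs = 7, matching y values: none (0 points).
  x = 17: rhs = 3, matching y values: 7, 16 (2 points).
  x = 18: rhs = 9, matching y values: 3, 20 (2 points).
  x = 19: rhs = 8, matching y values: 10, 13 (2 points).
  x = 20: rhs = 6, matching y values: 11, 12 (2 points).
  x = 21: rhs = 9, matching y values: 3, 20 (2 points).
  x = 22: rhs = 0, matching y values: 0 (1 points).
Total affine count: 29.
Full point count |E(F_23)| = 29 + 1 = 30.
Hasse bound: |30 − (23+1)| = |6| = 6 ≤ 2√23 ≈ 9.5917 ✓.
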